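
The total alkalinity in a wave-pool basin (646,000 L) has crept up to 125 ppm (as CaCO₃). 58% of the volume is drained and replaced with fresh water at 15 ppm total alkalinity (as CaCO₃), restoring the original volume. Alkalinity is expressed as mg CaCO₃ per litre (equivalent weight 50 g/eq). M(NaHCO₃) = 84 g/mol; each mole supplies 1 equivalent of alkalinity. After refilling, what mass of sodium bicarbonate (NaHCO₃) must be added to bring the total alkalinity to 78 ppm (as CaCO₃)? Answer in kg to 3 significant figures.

18.2 kg

After draining 58% and refilling: 125 × 0.42 + 15 × 0.58 = 61.2 ppm.
Deficit to target: 78 − 61.2 = 16.8 mg/L.
As CaCO₃: 16.8 mg/L × 646,000 L = 10,850 g; ÷ 50 g/eq ÷ 1 = 217.1 mol NaHCO₃.
Mass: 217.1 × 84 = 18,230 g.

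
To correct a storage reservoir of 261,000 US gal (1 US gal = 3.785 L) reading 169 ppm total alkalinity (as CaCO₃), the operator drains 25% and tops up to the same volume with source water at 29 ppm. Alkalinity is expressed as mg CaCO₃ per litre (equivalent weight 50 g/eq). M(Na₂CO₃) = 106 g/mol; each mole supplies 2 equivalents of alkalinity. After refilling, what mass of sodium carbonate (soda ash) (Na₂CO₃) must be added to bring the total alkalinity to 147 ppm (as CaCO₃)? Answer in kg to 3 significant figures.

Volume: 261,000 US gal × 3.785 L/gal = 987,885 L.
After draining 25% and refilling: 169 × 0.75 + 29 × 0.25 = 134 ppm.
Deficit to target: 147 − 134 = 13 mg/L.
As CaCO₃: 13 mg/L × 987,885 L = 12,840 g; ÷ 50 g/eq ÷ 2 = 128.4 mol Na₂CO₃.
Mass: 128.4 × 106 = 13,610 g.

13.6 kg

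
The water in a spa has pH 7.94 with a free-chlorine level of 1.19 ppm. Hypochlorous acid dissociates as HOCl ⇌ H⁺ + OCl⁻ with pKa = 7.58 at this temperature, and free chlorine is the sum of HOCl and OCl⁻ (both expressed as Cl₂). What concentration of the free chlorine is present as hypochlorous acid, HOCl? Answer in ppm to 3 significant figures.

[OCl⁻]/[HOCl] = 10^(pH − pKa) = 10^(7.94 − 7.58) = 10^0.36 = 2.291.
Fraction as HOCl = 1 / (1 + 2.291) = 0.3039.
HOCl = 0.3039 × 1.19 ppm = 0.3616 ppm.

0.362 ppm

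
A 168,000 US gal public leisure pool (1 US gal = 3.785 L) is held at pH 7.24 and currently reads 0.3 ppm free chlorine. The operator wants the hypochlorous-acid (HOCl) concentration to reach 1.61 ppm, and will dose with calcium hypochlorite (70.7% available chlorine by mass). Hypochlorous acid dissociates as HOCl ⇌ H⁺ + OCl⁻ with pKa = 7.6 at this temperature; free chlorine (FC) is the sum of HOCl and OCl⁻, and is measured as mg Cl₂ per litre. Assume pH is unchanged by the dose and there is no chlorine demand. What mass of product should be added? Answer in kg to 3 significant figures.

Volume: 168,000 US gal × 3.785 L/gal = 635,880 L.
[OCl⁻]/[HOCl] = 10^(pH − pKa) = 10^(7.24 − 7.6) = 0.4365; fraction as HOCl = 1/(1 + 0.4365) = 0.6961.
Free chlorine required for 1.61 ppm HOCl: 1.61 / 0.6961 = 2.313 ppm.
FC to add: 2.313 − 0.3 = 2.013 mg/L as Cl₂.
Cl₂ equivalent: 2.013 mg/L × 635,880 L = 1280 g.
Product at 70.7% available Cl: 1280 / 0.707 = 1810 g.

1.81 kg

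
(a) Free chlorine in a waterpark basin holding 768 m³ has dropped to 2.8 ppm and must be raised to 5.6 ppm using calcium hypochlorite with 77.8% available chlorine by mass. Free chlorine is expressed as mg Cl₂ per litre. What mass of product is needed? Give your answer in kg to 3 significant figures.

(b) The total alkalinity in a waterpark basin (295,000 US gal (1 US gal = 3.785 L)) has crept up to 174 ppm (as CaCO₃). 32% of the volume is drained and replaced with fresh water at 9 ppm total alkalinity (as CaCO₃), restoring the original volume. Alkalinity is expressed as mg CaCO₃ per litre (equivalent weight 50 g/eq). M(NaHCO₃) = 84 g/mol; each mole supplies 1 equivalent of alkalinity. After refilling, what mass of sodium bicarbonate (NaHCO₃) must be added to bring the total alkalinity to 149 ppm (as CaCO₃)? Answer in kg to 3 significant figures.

(a) Volume: 768 m³ = 768,000 L.
(a) Chlorine deficit: 5.6 − 2.8 = 2.8 ppm = 2.8 mg/L as Cl₂.
(a) Cl₂ equivalent needed: 2.8 mg/L × 768,000 L = 2,150,000 mg = 2150 g.
(a) Product at 77.8% available chlorine: 2150 / 0.778 = 2764 g.

(b) Volume: 295,000 US gal × 3.785 L/gal = 1,116,575 L.
(b) After draining 32% and refilling: 174 × 0.68 + 9 × 0.32 = 121.2 ppm.
(b) Deficit to target: 149 − 121.2 = 27.8 mg/L.
(b) As CaCO₃: 27.8 mg/L × 1,116,575 L = 31,040 g; ÷ 50 g/eq ÷ 1 = 620.8 mol NaHCO₃.
(b) Mass: 620.8 × 84 = 52,150 g.

(a) 2.76 kg; (b) 52.1 kg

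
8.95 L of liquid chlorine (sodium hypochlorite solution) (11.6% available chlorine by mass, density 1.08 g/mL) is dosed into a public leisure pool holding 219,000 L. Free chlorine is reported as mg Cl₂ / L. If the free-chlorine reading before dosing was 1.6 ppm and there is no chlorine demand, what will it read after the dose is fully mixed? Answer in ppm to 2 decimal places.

6.72 ppm

Mass of solution: 8.95 L × 1000 mL/L × 1.08 g/mL = 9666 g.
Available chlorine delivered: 9666 g × 0.116 = 1121 g as Cl₂.
Concentration rise: 1121 g / 219,000 L = 5.12 mg/L = 5.12 ppm.
Final FC: 1.6 + 5.12 = 6.72 ppm.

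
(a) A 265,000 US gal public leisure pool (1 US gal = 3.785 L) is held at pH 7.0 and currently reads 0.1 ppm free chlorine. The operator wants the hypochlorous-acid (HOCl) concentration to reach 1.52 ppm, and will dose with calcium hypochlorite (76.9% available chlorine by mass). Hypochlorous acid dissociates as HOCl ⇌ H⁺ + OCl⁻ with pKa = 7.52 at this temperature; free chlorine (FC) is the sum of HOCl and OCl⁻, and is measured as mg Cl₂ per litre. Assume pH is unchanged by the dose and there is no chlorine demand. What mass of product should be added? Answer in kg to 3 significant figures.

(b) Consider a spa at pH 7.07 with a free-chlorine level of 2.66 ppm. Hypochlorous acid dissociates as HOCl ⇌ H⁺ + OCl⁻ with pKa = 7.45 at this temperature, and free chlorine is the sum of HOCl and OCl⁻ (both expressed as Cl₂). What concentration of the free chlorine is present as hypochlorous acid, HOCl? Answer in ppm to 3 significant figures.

(a) 2.45 kg; (b) 1.88 ppm

(a) Volume: 265,000 US gal × 3.785 L/gal = 1,003,025 L.
(a) [OCl⁻]/[HOCl] = 10^(pH − pKa) = 10^(7.0 − 7.52) = 0.302; fraction as HOCl = 1/(1 + 0.302) = 0.7681.
(a) Free chlorine required for 1.52 ppm HOCl: 1.52 / 0.7681 = 1.979 ppm.
(a) FC to add: 1.979 − 0.1 = 1.879 mg/L as Cl₂.
(a) Cl₂ equivalent: 1.879 mg/L × 1,003,025 L = 1885 g.
(a) Product at 76.9% available Cl: 1885 / 0.769 = 2451 g.

(b) [OCl⁻]/[HOCl] = 10^(pH − pKa) = 10^(7.07 − 7.45) = 10^-0.38 = 0.4169.
(b) Fraction as HOCl = 1 / (1 + 0.4169) = 0.7058.
(b) HOCl = 0.7058 × 2.66 ppm = 1.877 ppm.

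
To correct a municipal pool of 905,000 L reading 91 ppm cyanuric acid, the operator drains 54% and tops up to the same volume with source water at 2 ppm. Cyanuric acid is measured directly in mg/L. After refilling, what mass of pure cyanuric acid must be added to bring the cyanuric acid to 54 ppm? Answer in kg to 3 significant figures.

After draining 54% and refilling: 91 × 0.46 + 2 × 0.54 = 42.94 ppm.
Deficit to target: 54 − 42.94 = 11.06 mg/L.
Mass: 11.06 mg/L × 905,000 L = 10,010 g cyanuric acid.

10.0 kg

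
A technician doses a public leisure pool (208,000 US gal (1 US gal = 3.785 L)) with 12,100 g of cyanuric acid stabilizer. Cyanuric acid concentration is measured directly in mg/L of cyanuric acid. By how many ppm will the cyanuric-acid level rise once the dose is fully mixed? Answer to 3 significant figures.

15.4 ppm

Volume: 208,000 US gal × 3.785 L/gal = 787,280 L.
Rise: 12,100 g / 787,280 L × 1000 = 15.37 mg/L.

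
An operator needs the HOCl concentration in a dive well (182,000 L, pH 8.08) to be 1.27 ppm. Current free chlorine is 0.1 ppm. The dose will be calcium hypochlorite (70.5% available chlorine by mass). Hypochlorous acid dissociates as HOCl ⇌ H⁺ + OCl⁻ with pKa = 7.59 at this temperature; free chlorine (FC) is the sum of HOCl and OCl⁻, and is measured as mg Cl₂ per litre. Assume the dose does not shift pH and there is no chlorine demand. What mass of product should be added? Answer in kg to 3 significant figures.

[OCl⁻]/[HOCl] = 10^(pH − pKa) = 10^(8.08 − 7.59) = 3.09; fraction as HOCl = 1/(1 + 3.09) = 0.2445.
Free chlorine required for 1.27 ppm HOCl: 1.27 / 0.2445 = 5.195 ppm.
FC to add: 5.195 − 0.1 = 5.095 mg/L as Cl₂.
Cl₂ equivalent: 5.095 mg/L × 182,000 L = 927.2 g.
Product at 70.5% available Cl: 927.2 / 0.705 = 1315 g.

1.32 kg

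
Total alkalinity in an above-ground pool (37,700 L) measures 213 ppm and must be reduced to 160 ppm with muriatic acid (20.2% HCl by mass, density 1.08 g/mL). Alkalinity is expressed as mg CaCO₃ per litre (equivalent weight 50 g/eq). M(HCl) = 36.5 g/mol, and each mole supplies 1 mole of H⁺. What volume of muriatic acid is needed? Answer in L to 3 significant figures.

6.69 L

Alkalinity to neutralize: (213 − 160) = 53 mg/L as CaCO₃ × 37,700 L = 1998 g as CaCO₃.
Equivalents of H⁺ required: 1998 ÷ 50 g/eq = 39.96 eq = 39.96 mol HCl.
Mass of HCl: 39.96 × 36.5 = 1459 g.
Mass of 20.2% solution: 1459 / 0.202 = 7221 g.
Volume: 7221 g ÷ 1.08 g/mL = 6686 mL.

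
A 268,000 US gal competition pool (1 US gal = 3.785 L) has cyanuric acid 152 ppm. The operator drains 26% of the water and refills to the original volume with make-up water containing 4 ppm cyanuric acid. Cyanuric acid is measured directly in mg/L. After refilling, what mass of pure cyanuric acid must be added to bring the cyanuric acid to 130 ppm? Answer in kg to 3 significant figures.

16.7 kg

Volume: 268,000 US gal × 3.785 L/gal = 1,014,380 L.
After draining 26% and refilling: 152 × 0.74 + 4 × 0.26 = 113.52 ppm.
Deficit to target: 130 − 113.52 = 16.48 mg/L.
Mass: 16.48 mg/L × 1,014,380 L = 16,720 g cyanuric acid.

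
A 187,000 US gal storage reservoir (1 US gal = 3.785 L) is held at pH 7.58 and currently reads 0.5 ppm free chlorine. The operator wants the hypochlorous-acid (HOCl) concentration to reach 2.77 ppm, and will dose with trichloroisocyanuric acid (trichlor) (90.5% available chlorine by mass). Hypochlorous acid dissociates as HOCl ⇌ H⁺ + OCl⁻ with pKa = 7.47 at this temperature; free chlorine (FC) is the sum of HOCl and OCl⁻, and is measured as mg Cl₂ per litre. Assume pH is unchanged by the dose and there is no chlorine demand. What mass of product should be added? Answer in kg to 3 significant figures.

Volume: 187,000 US gal × 3.785 L/gal = 707,795 L.
[OCl⁻]/[HOCl] = 10^(pH − pKa) = 10^(7.58 − 7.47) = 1.288; fraction as HOCl = 1/(1 + 1.288) = 0.437.
Free chlorine required for 2.77 ppm HOCl: 2.77 / 0.437 = 6.338 ppm.
FC to add: 6.338 − 0.5 = 5.838 mg/L as Cl₂.
Cl₂ equivalent: 5.838 mg/L × 707,795 L = 4132 g.
Product at 90.5% available Cl: 4132 / 0.905 = 4566 g.

4.57 kg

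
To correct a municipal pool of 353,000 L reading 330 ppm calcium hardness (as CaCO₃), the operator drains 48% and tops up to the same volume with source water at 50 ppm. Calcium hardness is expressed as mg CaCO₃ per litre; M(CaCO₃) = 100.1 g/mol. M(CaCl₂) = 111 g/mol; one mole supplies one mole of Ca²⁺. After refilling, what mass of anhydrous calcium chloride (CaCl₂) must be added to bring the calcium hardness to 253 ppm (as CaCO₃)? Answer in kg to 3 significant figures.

22.5 kg

After draining 48% and refilling: 330 × 0.52 + 50 × 0.48 = 195.6 ppm.
Deficit to target: 253 − 195.6 = 57.4 mg/L.
As CaCO₃: 57.4 mg/L × 353,000 L = 20,260 g; ÷ 100.1 = 202.4 mol Ca²⁺.
Mass: 202.4 × 111 = 22,470 g.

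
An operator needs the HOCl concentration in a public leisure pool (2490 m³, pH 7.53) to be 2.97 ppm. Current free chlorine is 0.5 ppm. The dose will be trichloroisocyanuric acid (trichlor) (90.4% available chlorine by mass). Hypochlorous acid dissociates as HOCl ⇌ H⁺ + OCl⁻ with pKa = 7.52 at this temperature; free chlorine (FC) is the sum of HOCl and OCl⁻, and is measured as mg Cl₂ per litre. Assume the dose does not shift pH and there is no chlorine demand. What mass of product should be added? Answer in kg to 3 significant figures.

Volume: 2490 m³ = 2,490,000 L.
[OCl⁻]/[HOCl] = 10^(pH − pKa) = 10^(7.53 − 7.52) = 1.023; fraction as HOCl = 1/(1 + 1.023) = 0.4942.
Free chlorine required for 2.97 ppm HOCl: 2.97 / 0.4942 = 6.009 ppm.
FC to add: 6.009 − 0.5 = 5.509 mg/L as Cl₂.
Cl₂ equivalent: 5.509 mg/L × 2,490,000 L = 13,720 g.
Product at 90.4% available Cl: 13,720 / 0.904 = 15,170 g.

15.2 kg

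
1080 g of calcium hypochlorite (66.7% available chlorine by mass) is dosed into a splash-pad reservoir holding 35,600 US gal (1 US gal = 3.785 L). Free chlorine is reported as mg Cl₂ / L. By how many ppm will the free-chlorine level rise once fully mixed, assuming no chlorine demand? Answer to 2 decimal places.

Volume: 35,600 US gal × 3.785 L/gal = 134,746 L.
Available chlorine delivered: 1080 g × 0.667 = 720.4 g as Cl₂.
Concentration rise: 720.4 g / 134,746 L = 5.346 mg/L = 5.35 ppm.

5.35 ppm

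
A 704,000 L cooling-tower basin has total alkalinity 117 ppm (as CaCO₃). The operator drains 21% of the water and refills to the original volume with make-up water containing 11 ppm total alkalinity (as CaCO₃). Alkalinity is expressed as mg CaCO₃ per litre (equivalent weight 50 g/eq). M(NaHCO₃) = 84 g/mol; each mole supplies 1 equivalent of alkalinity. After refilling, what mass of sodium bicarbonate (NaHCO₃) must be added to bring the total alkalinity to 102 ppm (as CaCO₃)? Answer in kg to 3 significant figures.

After draining 21% and refilling: 117 × 0.79 + 11 × 0.21 = 94.74 ppm.
Deficit to target: 102 − 94.74 = 7.26 mg/L.
As CaCO₃: 7.26 mg/L × 704,000 L = 5111 g; ÷ 50 g/eq ÷ 1 = 102.2 mol NaHCO₃.
Mass: 102.2 × 84 = 8587 g.

8.59 kg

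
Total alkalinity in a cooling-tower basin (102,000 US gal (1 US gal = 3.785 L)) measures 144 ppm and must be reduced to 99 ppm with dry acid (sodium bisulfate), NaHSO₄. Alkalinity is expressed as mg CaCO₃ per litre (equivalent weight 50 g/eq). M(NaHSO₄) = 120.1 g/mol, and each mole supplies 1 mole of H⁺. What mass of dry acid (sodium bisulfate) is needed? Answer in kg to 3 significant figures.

41.7 kg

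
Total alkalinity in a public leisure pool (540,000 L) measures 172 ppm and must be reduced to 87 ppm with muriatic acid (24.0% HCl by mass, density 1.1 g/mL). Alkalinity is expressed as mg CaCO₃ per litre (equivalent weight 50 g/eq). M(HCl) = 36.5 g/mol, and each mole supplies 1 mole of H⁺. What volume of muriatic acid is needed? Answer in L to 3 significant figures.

Alkalinity to neutralize: (172 − 87) = 85 mg/L as CaCO₃ × 540,000 L = 45,900 g as CaCO₃.
Equivalents of H⁺ required: 45,900 ÷ 50 g/eq = 918 eq = 918 mol HCl.
Mass of HCl: 918 × 36.5 = 33,510 g.
Mass of 24.0% solution: 33,510 / 0.24 = 139,600 g.
Volume: 139,600 g ÷ 1.1 g/mL = 126,900 mL.

127 L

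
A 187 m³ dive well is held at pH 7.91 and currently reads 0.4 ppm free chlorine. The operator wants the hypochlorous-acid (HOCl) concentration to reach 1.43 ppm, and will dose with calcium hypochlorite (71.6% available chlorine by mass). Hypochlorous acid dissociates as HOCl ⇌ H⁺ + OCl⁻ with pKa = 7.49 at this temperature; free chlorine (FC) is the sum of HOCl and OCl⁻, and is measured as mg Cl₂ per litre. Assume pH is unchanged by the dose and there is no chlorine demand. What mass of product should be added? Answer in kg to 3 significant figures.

Volume: 187 m³ = 187,000 L.
[OCl⁻]/[HOCl] = 10^(pH − pKa) = 10^(7.91 − 7.49) = 2.63; fraction as HOCl = 1/(1 + 2.63) = 0.2755.
Free chlorine required for 1.43 ppm HOCl: 1.43 / 0.2755 = 5.191 ppm.
FC to add: 5.191 − 0.4 = 4.791 mg/L as Cl₂.
Cl₂ equivalent: 4.791 mg/L × 187,000 L = 896 g.
Product at 71.6% available Cl: 896 / 0.716 = 1251 g.

1.25 kg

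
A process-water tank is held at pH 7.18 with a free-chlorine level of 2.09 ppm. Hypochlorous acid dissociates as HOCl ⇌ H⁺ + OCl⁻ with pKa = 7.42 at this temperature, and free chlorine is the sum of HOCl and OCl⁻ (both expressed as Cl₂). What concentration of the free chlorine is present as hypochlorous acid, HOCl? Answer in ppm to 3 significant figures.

1.33 ppm

[OCl⁻]/[HOCl] = 10^(pH − pKa) = 10^(7.18 − 7.42) = 10^-0.24 = 0.5754.
Fraction as HOCl = 1 / (1 + 0.5754) = 0.6347.
HOCl = 0.6347 × 2.09 ppm = 1.327 ppm.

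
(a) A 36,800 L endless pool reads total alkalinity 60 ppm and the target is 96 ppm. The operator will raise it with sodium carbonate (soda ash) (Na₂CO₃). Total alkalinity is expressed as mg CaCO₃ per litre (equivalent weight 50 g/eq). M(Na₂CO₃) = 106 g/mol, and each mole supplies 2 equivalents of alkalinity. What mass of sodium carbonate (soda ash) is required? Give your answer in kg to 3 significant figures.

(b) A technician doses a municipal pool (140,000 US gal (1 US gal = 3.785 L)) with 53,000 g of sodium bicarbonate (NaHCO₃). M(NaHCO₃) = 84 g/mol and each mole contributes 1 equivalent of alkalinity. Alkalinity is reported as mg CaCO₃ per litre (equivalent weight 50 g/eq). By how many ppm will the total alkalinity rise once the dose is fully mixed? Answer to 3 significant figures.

(a) Alkalinity to add: (96 − 60) = 36 mg/L as CaCO₃ × 36,800 L = 1325 g as CaCO₃.
(a) Equivalents: 1325 g ÷ 50 g/eq = 26.5 eq.
(a) Each mole of Na₂CO₃ supplies 2 eq, so 26.5 / 2 = 13.25 mol.
(a) Mass: 13.25 mol × 106 g/mol = 1404 g.

(b) Volume: 140,000 US gal × 3.785 L/gal = 529,900 L.
(b) Moles of NaHCO₃: 53,000 g ÷ 84 g/mol = 631 mol → 631 eq of alkalinity.
(b) As CaCO₃: 631 eq × 50 g/eq = 31,550 g.
(b) Rise: 31,550 g / 529,900 L × 1000 = 59.54 mg/L.

(a) 1.40 kg; (b) 59.5 ppm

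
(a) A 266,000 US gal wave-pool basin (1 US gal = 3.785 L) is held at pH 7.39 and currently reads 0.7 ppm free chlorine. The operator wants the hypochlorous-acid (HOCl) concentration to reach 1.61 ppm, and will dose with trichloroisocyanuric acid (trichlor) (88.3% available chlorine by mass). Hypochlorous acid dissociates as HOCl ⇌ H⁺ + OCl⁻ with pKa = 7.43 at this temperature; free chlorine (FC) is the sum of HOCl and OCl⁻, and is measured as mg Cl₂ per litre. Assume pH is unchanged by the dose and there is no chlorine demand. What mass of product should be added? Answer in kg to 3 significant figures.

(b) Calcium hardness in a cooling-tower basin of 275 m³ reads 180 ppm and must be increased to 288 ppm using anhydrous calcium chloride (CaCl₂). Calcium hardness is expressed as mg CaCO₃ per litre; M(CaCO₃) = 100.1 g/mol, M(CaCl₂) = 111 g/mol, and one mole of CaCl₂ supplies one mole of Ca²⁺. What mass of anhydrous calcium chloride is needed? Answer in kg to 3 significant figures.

(a) Volume: 266,000 US gal × 3.785 L/gal = 1,006,810 L.
(a) [OCl⁻]/[HOCl] = 10^(pH − pKa) = 10^(7.39 − 7.43) = 0.912; fraction as HOCl = 1/(1 + 0.912) = 0.523.
(a) Free chlorine required for 1.61 ppm HOCl: 1.61 / 0.523 = 3.078 ppm.
(a) FC to add: 3.078 − 0.7 = 2.378 mg/L as Cl₂.
(a) Cl₂ equivalent: 2.378 mg/L × 1,006,810 L = 2395 g.
(a) Product at 88.3% available Cl: 2395 / 0.883 = 2712 g.

(b) Volume: 275 m³ = 275,000 L.
(b) Hardness to add: (288 − 180) = 108 mg/L as CaCO₃ × 275,000 L = 29,700 g as CaCO₃.
(b) Moles of Ca²⁺ (1 mol Ca²⁺ ≡ 1 mol CaCO₃): 29,700 / 100.1 g/mol = 296.7 mol.
(b) Mass of CaCl₂: 296.7 × 111 = 32,930 g.

(a) 2.71 kg; (b) 32.9 kg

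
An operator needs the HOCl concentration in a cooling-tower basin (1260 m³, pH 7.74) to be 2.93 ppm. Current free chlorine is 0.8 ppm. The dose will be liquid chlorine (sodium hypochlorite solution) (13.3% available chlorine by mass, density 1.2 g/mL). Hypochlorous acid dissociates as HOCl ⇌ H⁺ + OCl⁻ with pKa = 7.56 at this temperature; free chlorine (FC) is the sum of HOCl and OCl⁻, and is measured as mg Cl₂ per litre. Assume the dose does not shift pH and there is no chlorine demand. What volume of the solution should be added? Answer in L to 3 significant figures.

51.8 L

Volume: 1260 m³ = 1,260,000 L.
[OCl⁻]/[HOCl] = 10^(pH − pKa) = 10^(7.74 − 7.56) = 1.514; fraction as HOCl = 1/(1 + 1.514) = 0.3978.
Free chlorine required for 2.93 ppm HOCl: 2.93 / 0.3978 = 7.365 ppm.
FC to add: 7.365 − 0.8 = 6.565 mg/L as Cl₂.
Cl₂ equivalent: 6.565 mg/L × 1,260,000 L = 8272 g.
Product at 13.3% available Cl: 8272 / 0.133 = 62,190 g.
Volume: 62,190 g ÷ 1.2 g/mL = 51,830 mL.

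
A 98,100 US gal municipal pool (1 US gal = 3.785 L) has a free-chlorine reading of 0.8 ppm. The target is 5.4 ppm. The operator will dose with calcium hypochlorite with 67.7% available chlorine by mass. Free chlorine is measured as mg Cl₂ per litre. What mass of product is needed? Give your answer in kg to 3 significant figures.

Volume: 98,100 US gal × 3.785 L/gal = 371,308 L.
Chlorine deficit: 5.4 − 0.8 = 4.6 ppm = 4.6 mg/L as Cl₂.
Cl₂ equivalent needed: 4.6 mg/L × 371,308 L = 1,708,000 mg = 1708 g.
Product at 67.7% available chlorine: 1708 / 0.677 = 2523 g.

2.52 kg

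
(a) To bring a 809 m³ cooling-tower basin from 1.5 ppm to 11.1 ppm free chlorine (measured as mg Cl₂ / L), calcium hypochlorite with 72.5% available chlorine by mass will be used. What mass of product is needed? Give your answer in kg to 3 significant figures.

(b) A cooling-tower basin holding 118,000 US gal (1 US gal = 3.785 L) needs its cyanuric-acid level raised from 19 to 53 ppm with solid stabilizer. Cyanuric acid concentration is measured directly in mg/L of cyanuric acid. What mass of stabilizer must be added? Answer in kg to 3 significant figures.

(a) Volume: 809 m³ = 809,000 L.
(a) Chlorine deficit: 11.1 − 1.5 = 9.6 ppm = 9.6 mg/L as Cl₂.
(a) Cl₂ equivalent needed: 9.6 mg/L × 809,000 L = 7,766,000 mg = 7766 g.
(a) Product at 72.5% available chlorine: 7766 / 0.725 = 10,710 g.

(b) Volume: 118,000 US gal × 3.785 L/gal = 446,630 L.
(b) CYA to add: (53 − 19) = 34 mg/L × 446,630 L = 15,190 g cyanuric acid.

(a) 10.7 kg; (b) 15.2 kg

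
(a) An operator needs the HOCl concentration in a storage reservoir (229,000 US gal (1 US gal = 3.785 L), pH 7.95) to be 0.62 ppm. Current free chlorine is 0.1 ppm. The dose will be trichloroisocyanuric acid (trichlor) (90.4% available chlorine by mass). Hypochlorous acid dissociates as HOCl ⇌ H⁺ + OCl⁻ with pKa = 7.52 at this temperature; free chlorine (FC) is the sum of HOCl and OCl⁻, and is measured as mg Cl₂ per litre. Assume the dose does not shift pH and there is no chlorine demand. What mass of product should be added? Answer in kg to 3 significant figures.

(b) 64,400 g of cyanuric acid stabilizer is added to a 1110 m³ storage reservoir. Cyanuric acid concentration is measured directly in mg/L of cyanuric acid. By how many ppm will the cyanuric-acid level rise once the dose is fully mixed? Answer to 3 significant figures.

(a) 2.10 kg; (b) 58.0 ppm

(a) Volume: 229,000 US gal × 3.785 L/gal = 866,765 L.
(a) [OCl⁻]/[HOCl] = 10^(pH − pKa) = 10^(7.95 − 7.52) = 2.692; fraction as HOCl = 1/(1 + 2.692) = 0.2709.
(a) Free chlorine required for 0.62 ppm HOCl: 0.62 / 0.2709 = 2.289 ppm.
(a) FC to add: 2.289 − 0.1 = 2.189 mg/L as Cl₂.
(a) Cl₂ equivalent: 2.189 mg/L × 866,765 L = 1897 g.
(a) Product at 90.4% available Cl: 1897 / 0.904 = 2099 g.

(b) Volume: 1110 m³ = 1,110,000 L.
(b) Rise: 64,400 g / 1,110,000 L × 1000 = 58.02 mg/L.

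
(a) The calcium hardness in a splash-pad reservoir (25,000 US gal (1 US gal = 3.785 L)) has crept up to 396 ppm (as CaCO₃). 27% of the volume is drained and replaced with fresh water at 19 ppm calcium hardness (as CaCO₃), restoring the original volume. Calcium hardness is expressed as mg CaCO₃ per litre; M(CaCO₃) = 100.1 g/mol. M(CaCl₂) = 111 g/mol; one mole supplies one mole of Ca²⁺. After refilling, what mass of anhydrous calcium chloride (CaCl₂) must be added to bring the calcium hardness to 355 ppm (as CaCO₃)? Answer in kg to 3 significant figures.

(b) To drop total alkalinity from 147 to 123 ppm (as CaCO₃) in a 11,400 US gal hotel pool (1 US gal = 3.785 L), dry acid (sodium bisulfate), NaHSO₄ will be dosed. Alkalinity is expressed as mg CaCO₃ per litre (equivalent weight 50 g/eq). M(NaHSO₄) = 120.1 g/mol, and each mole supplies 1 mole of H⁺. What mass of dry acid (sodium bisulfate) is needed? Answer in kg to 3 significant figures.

(a) Volume: 25,000 US gal × 3.785 L/gal = 94,625 L.
(a) After draining 27% and refilling: 396 × 0.73 + 19 × 0.27 = 294.21 ppm.
(a) Deficit to target: 355 − 294.21 = 60.79 mg/L.
(a) As CaCO₃: 60.79 mg/L × 94,625 L = 5752 g; ÷ 100.1 = 57.47 mol Ca²⁺.
(a) Mass: 57.47 × 111 = 6379 g.

(b) Volume: 11,400 US gal × 3.785 L/gal = 43,149 L.
(b) Alkalinity to neutralize: (147 − 123) = 24 mg/L as CaCO₃ × 43,149 L = 1036 g as CaCO₃.
(b) Equivalents of H⁺ required: 1036 ÷ 50 g/eq = 20.71 eq = 20.71 mol NaHSO₄.
(b) Mass of NaHSO₄: 20.71 × 120.1 = 2487 g.

(a) 6.38 kg; (b) 2.49 kg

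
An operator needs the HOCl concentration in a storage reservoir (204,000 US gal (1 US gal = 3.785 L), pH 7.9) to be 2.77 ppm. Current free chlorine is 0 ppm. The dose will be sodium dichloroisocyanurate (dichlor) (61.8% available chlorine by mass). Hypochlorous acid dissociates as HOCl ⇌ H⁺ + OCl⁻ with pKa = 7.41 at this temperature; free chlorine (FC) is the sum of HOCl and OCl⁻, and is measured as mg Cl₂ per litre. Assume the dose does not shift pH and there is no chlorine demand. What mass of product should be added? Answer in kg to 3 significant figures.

14.2 kg

Volume: 204,000 US gal × 3.785 L/gal = 772,140 L.
[OCl⁻]/[HOCl] = 10^(pH − pKa) = 10^(7.9 − 7.41) = 3.09; fraction as HOCl = 1/(1 + 3.09) = 0.2445.
Free chlorine required for 2.77 ppm HOCl: 2.77 / 0.2445 = 11.33 ppm.
FC to add: 11.33 − 0 = 11.33 mg/L as Cl₂.
Cl₂ equivalent: 11.33 mg/L × 772,140 L = 8748 g.
Product at 61.8% available Cl: 8748 / 0.618 = 14,160 g.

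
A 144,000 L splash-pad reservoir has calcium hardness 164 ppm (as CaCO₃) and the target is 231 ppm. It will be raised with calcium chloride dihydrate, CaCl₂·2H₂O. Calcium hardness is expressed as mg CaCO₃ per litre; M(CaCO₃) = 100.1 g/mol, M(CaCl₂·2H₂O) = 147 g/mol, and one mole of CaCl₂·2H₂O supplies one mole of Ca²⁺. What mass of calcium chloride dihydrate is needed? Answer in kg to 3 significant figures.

14.2 kg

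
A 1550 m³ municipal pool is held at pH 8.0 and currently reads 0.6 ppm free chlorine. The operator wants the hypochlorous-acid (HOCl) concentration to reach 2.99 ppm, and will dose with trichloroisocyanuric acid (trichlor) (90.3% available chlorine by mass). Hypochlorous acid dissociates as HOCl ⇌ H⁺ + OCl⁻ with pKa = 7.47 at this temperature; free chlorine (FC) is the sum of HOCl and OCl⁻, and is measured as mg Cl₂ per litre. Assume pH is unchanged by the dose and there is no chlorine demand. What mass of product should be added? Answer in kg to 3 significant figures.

21.5 kg

Volume: 1550 m³ = 1,550,000 L.
[OCl⁻]/[HOCl] = 10^(pH − pKa) = 10^(8.0 − 7.47) = 3.388; fraction as HOCl = 1/(1 + 3.388) = 0.2279.
Free chlorine required for 2.99 ppm HOCl: 2.99 / 0.2279 = 13.12 ppm.
FC to add: 13.12 − 0.6 = 12.52 mg/L as Cl₂.
Cl₂ equivalent: 12.52 mg/L × 1,550,000 L = 19,410 g.
Product at 90.3% available Cl: 19,410 / 0.903 = 21,490 g.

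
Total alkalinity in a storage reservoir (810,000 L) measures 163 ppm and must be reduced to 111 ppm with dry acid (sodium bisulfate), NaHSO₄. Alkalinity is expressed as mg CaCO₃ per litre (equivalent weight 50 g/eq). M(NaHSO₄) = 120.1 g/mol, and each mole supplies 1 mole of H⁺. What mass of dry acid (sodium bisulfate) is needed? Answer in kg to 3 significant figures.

Alkalinity to neutralize: (163 − 111) = 52 mg/L as CaCO₃ × 810,000 L = 42,120 g as CaCO₃.
Equivalents of H⁺ required: 42,120 ÷ 50 g/eq = 842.4 eq = 842.4 mol NaHSO₄.
Mass of NaHSO₄: 842.4 × 120.1 = 101,200 g.

101 kg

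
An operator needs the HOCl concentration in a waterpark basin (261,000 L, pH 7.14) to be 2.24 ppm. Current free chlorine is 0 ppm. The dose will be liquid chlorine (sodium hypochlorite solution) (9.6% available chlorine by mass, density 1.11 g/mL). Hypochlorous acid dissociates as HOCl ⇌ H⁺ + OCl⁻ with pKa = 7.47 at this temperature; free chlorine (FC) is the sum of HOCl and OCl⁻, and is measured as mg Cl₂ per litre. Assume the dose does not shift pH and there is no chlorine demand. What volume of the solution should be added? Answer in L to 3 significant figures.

8.05 L

[OCl⁻]/[HOCl] = 10^(pH − pKa) = 10^(7.14 − 7.47) = 0.4677; fraction as HOCl = 1/(1 + 0.4677) = 0.6813.
Free chlorine required for 2.24 ppm HOCl: 2.24 / 0.6813 = 3.288 ppm.
FC to add: 3.288 − 0 = 3.288 mg/L as Cl₂.
Cl₂ equivalent: 3.288 mg/L × 261,000 L = 858.1 g.
Product at 9.6% available Cl: 858.1 / 0.096 = 8939 g.
Volume: 8939 g ÷ 1.11 g/mL = 8053 mL.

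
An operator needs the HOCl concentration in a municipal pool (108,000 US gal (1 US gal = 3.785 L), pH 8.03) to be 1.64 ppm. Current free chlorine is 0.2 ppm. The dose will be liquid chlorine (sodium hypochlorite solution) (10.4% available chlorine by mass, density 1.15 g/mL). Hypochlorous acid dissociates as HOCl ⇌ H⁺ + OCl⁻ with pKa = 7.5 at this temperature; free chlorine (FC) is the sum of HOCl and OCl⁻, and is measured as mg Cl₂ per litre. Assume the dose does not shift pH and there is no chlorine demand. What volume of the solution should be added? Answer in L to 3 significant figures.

Volume: 108,000 US gal × 3.785 L/gal = 408,780 L.
[OCl⁻]/[HOCl] = 10^(pH − pKa) = 10^(8.03 − 7.5) = 3.388; fraction as HOCl = 1/(1 + 3.388) = 0.2279.
Free chlorine required for 1.64 ppm HOCl: 1.64 / 0.2279 = 7.197 ppm.
FC to add: 7.197 − 0.2 = 6.997 mg/L as Cl₂.
Cl₂ equivalent: 6.997 mg/L × 408,780 L = 2860 g.
Product at 10.4% available Cl: 2860 / 0.104 = 27,500 g.
Volume: 27,500 g ÷ 1.15 g/mL = 23,920 mL.

23.9 L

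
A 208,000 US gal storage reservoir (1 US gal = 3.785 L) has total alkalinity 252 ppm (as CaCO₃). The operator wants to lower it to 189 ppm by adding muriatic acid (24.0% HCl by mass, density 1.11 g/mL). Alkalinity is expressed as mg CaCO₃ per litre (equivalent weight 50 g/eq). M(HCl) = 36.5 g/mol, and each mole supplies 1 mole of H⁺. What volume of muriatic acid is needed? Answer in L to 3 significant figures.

Volume: 208,000 US gal × 3.785 L/gal = 787,280 L.
Alkalinity to neutralize: (252 − 189) = 63 mg/L as CaCO₃ × 787,280 L = 49,600 g as CaCO₃.
Equivalents of H⁺ required: 49,600 ÷ 50 g/eq = 992 eq = 992 mol HCl.
Mass of HCl: 992 × 36.5 = 36,210 g.
Mass of 24.0% solution: 36,210 / 0.24 = 150,900 g.
Volume: 150,900 g ÷ 1.11 g/mL = 135,900 mL.

136 L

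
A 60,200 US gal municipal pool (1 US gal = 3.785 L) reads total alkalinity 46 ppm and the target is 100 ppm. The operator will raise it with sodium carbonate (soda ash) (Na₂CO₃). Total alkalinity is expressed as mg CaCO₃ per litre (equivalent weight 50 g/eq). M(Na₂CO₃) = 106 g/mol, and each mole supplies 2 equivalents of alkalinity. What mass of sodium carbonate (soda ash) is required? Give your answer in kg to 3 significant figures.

Volume: 60,200 US gal × 3.785 L/gal = 227,857 L.
Alkalinity to add: (100 − 46) = 54 mg/L as CaCO₃ × 227,857 L = 12,300 g as CaCO₃.
Equivalents: 12,300 g ÷ 50 g/eq = 246.1 eq.
Each mole of Na₂CO₃ supplies 2 eq, so 246.1 / 2 = 123 mol.
Mass: 123 mol × 106 g/mol = 13,040 g.

13.0 kg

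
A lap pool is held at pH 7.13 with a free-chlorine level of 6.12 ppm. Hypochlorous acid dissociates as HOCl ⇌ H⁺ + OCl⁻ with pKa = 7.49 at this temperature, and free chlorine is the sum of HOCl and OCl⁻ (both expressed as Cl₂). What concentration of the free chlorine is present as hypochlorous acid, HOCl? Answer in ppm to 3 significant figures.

4.26 ppm

[OCl⁻]/[HOCl] = 10^(pH − pKa) = 10^(7.13 − 7.49) = 10^-0.36 = 0.4365.
Fraction as HOCl = 1 / (1 + 0.4365) = 0.6961.
HOCl = 0.6961 × 6.12 ppm = 4.26 ppm.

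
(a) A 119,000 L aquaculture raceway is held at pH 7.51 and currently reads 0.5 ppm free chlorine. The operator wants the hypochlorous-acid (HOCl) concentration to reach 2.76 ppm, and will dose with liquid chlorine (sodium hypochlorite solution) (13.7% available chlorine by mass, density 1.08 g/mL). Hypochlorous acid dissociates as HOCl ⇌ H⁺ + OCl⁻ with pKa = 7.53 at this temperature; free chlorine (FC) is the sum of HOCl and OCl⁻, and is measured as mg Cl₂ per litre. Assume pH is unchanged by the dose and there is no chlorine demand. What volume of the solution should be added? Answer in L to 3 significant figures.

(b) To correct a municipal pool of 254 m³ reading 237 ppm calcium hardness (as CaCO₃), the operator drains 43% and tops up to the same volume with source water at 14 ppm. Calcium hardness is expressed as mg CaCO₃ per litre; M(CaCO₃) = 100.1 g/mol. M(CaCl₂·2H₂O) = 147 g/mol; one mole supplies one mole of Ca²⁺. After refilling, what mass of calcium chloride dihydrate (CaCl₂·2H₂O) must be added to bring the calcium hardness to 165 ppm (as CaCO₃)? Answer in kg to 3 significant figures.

(a) [OCl⁻]/[HOCl] = 10^(pH − pKa) = 10^(7.51 − 7.53) = 0.955; fraction as HOCl = 1/(1 + 0.955) = 0.5115.
(a) Free chlorine required for 2.76 ppm HOCl: 2.76 / 0.5115 = 5.396 ppm.
(a) FC to add: 5.396 − 0.5 = 4.896 mg/L as Cl₂.
(a) Cl₂ equivalent: 4.896 mg/L × 119,000 L = 582.6 g.
(a) Product at 13.7% available Cl: 582.6 / 0.137 = 4253 g.
(a) Volume: 4253 g ÷ 1.08 g/mL = 3938 mL.

(b) Volume: 254 m³ = 254,000 L.
(b) After draining 43% and refilling: 237 × 0.57 + 14 × 0.43 = 141.11 ppm.
(b) Deficit to target: 165 − 141.11 = 23.89 mg/L.
(b) As CaCO₃: 23.89 mg/L × 254,000 L = 6068 g; ÷ 100.1 = 60.62 mol Ca²⁺.
(b) Mass: 60.62 × 147 = 8911 g.

(a) 3.94 L; (b) 8.91 kg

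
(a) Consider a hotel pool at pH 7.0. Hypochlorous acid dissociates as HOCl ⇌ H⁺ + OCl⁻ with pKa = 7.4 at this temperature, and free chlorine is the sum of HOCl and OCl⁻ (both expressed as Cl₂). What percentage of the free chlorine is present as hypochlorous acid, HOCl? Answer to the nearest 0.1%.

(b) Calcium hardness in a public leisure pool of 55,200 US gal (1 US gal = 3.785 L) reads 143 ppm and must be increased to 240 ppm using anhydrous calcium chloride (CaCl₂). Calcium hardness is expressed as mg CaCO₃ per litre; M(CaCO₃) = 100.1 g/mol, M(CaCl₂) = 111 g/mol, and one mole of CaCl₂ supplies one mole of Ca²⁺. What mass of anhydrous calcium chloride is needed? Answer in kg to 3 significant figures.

(a) 71.5%; (b) 22.5 kg

(a) [OCl⁻]/[HOCl] = 10^(pH − pKa) = 10^(7.0 − 7.4) = 10^-0.40 = 0.3981.
(a) Fraction as HOCl = 1 / (1 + 0.3981) = 0.7153.

(b) Volume: 55,200 US gal × 3.785 L/gal = 208,932 L.
(b) Hardness to add: (240 − 143) = 97 mg/L as CaCO₃ × 208,932 L = 20,270 g as CaCO₃.
(b) Moles of Ca²⁺ (1 mol Ca²⁺ ≡ 1 mol CaCO₃): 20,270 / 100.1 g/mol = 202.5 mol.
(b) Mass of CaCl₂: 202.5 × 111 = 22,470 g.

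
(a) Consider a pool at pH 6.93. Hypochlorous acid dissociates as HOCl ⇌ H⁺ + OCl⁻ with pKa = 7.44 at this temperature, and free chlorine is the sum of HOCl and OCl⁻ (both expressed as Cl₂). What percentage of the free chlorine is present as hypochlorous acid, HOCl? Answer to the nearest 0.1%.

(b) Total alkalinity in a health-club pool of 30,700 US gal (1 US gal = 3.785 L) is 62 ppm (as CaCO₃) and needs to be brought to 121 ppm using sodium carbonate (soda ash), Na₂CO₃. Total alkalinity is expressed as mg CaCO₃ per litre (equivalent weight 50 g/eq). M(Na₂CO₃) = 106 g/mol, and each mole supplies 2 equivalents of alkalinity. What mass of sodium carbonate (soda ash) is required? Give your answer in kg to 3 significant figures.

(a) [OCl⁻]/[HOCl] = 10^(pH − pKa) = 10^(6.93 − 7.44) = 10^-0.51 = 0.309.
(a) Fraction as HOCl = 1 / (1 + 0.309) = 0.7639.

(b) Volume: 30,700 US gal × 3.785 L/gal = 116,200 L.
(b) Alkalinity to add: (121 − 62) = 59 mg/L as CaCO₃ × 116,200 L = 6856 g as CaCO₃.
(b) Equivalents: 6856 g ÷ 50 g/eq = 137.1 eq.
(b) Each mole of Na₂CO₃ supplies 2 eq, so 137.1 / 2 = 68.56 mol.
(b) Mass: 68.56 mol × 106 g/mol = 7267 g.

(a) 76.4%; (b) 7.27 kg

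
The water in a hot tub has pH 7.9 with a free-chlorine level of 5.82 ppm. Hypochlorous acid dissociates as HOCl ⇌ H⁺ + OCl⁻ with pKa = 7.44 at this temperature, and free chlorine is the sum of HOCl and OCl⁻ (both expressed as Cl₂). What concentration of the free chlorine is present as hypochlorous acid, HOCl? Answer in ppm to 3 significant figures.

1.50 ppm

[OCl⁻]/[HOCl] = 10^(pH − pKa) = 10^(7.9 − 7.44) = 10^0.46 = 2.884.
Fraction as HOCl = 1 / (1 + 2.884) = 0.2575.
HOCl = 0.2575 × 5.82 ppm = 1.498 ppm.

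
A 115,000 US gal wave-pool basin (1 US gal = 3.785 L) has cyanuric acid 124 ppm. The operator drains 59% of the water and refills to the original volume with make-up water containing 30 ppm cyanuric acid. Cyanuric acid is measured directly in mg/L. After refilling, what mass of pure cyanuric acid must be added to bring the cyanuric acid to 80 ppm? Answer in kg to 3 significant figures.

4.99 kg

Volume: 115,000 US gal × 3.785 L/gal = 435,275 L.
After draining 59% and refilling: 124 × 0.41 + 30 × 0.59 = 68.54 ppm.
Deficit to target: 80 − 68.54 = 11.46 mg/L.
Mass: 11.46 mg/L × 435,275 L = 4988 g cyanuric acid.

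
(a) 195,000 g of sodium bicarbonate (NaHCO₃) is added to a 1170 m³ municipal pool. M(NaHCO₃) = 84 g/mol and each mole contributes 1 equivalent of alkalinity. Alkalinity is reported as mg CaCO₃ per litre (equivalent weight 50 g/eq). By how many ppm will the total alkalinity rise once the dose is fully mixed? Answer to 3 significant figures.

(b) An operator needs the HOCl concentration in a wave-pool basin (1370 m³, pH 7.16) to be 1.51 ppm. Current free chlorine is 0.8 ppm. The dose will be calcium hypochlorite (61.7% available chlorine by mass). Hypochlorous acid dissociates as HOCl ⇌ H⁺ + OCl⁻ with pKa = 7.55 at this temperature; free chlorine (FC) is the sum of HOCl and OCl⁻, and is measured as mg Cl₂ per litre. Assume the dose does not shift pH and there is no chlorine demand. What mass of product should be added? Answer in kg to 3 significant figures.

(a) 99.2 ppm; (b) 2.94 kg

(a) Volume: 1170 m³ = 1,170,000 L.
(a) Moles of NaHCO₃: 195,000 g ÷ 84 g/mol = 2321 mol → 2321 eq of alkalinity.
(a) As CaCO₃: 2321 eq × 50 g/eq = 116,100 g.
(a) Rise: 116,100 g / 1,170,000 L × 1000 = 99.21 mg/L.

(b) Volume: 1370 m³ = 1,370,000 L.
(b) [OCl⁻]/[HOCl] = 10^(pH − pKa) = 10^(7.16 − 7.55) = 0.4074; fraction as HOCl = 1/(1 + 0.4074) = 0.7105.
(b) Free chlorine required for 1.51 ppm HOCl: 1.51 / 0.7105 = 2.125 ppm.
(b) FC to add: 2.125 − 0.8 = 1.325 mg/L as Cl₂.
(b) Cl₂ equivalent: 1.325 mg/L × 1,370,000 L = 1815 g.
(b) Product at 61.7% available Cl: 1815 / 0.617 = 2942 g.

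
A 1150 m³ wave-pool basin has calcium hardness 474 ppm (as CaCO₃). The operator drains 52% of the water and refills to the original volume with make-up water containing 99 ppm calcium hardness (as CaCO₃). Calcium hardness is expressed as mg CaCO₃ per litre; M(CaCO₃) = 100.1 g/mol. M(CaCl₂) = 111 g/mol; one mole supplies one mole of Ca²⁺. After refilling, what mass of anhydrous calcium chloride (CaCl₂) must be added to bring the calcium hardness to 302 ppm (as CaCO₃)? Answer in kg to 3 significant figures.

Volume: 1150 m³ = 1,150,000 L.
After draining 52% and refilling: 474 × 0.48 + 99 × 0.52 = 279 ppm.
Deficit to target: 302 − 279 = 23 mg/L.
As CaCO₃: 23 mg/L × 1,150,000 L = 26,450 g; ÷ 100.1 = 264.2 mol Ca²⁺.
Mass: 264.2 × 111 = 29,330 g.

29.3 kg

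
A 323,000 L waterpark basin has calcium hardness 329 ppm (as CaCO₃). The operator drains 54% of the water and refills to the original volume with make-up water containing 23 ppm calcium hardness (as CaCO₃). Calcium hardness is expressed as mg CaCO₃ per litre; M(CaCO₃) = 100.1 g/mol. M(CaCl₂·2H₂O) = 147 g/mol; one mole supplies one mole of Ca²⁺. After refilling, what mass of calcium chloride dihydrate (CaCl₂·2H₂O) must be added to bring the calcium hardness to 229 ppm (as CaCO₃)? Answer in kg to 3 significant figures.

30.9 kg

After draining 54% and refilling: 329 × 0.46 + 23 × 0.54 = 163.76 ppm.
Deficit to target: 229 − 163.76 = 65.24 mg/L.
As CaCO₃: 65.24 mg/L × 323,000 L = 21,070 g; ÷ 100.1 = 210.5 mol Ca²⁺.
Mass: 210.5 × 147 = 30,950 g.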